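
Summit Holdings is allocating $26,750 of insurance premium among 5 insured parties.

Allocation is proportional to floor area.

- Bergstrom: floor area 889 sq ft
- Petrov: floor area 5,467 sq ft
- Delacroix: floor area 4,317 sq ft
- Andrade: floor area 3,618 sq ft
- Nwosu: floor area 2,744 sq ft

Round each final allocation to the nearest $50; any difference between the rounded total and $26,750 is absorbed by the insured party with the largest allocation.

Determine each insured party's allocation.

Sum of floor area: 17,035.
Raw shares: Bergstrom 889/17,035 × $26,750 = 1,395.99; Petrov 5,467/17,035 × $26,750 = 8,584.81; Delacroix 4,317/17,035 × $26,750 = 6,778.97; Andrade 3,618/17,035 × $26,750 = 5,681.33; Nwosu 2,744/17,035 × $26,750 = 4,308.89.
After rounding ($50): Bergstrom $1,400; Petrov $8,600; Delacroix $6,800; Andrade $5,700; Nwosu $4,300. Sum = $26,800.
Difference $26,750 − $26,800 = −$50 applied to largest allocation (Petrov): Petrov becomes $8,550.

Bergstrom: $1,400 · Petrov: $8,550 · Delacroix: $6,800 · Andrade: $5,700 · Nwosu: $4,300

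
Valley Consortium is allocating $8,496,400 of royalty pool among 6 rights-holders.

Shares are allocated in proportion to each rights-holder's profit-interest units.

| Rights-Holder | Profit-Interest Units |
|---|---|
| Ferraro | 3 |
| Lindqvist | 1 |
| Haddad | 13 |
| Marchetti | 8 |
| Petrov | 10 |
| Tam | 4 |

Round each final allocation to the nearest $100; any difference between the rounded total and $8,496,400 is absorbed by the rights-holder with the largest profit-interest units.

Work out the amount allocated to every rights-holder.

Combined profit-interest units = 39.
Pro-rata amounts: Ferraro 3/39 × $8,496,400 = 653,569.23; Lindqvist 1/39 × $8,496,400 = 217,856.41; Haddad 13/39 × $8,496,400 = 2,832,133.33; Marchetti 8/39 × $8,496,400 = 1,742,851.28; Petrov 10/39 × $8,496,400 = 2,178,564.10; Tam 4/39 × $8,496,400 = 871,425.64.
Rounded to nearest $100: Ferraro $653,600; Lindqvist $217,900; Haddad $2,832,100; Marchetti $1,742,900; Petrov $2,178,600; Tam $871,400. Sum = $8,496,500.
Difference $8,496,400 − $8,496,500 = −$100 applied to largest profit-interest units (Haddad): Haddad becomes $2,832,000.

Ferraro: $653,600 | Lindqvist: $217,900 | Haddad: $2,832,000 | Marchetti: $1,742,900 | Petrov: $2,178,600 | Tam: $871,400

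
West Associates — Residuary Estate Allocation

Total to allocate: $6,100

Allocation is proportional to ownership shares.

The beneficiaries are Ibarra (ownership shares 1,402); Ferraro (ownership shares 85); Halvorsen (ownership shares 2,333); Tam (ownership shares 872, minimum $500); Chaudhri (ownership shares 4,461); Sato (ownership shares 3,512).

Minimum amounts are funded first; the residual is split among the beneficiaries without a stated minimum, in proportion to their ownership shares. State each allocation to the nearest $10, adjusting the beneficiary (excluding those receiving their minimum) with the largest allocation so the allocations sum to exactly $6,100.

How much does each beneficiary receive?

Ibarra: $670 | Ferraro: $40 | Halvorsen: $1,110 | Tam: $500 | Chaudhri: $2,110 | Sato: $1,670

Guaranteed amounts: Tam $500. Balance $5,600.
Balance split over remaining ownership shares 11,793: Ibarra 665.75 → $670; Ferraro 40.36 → $40; Halvorsen 1,107.84 → $1,110; Chaudhri 2,118.34 → $2,120; Sato 1,667.70 → $1,670.
Rounding difference −$10 applied to Chaudhri → $2,110.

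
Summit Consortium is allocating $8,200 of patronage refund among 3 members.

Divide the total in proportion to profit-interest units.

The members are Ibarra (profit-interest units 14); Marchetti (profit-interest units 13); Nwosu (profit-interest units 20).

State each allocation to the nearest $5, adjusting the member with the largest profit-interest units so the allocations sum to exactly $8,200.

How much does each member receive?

Sum of profit-interest units: 47.
Proportional shares: Ibarra 14/47 × $8,200 = 2,442.55; Marchetti 13/47 × $8,200 = 2,268.09; Nwosu 20/47 × $8,200 = 3,489.36.
After rounding ($5): Ibarra $2,445; Marchetti $2,270; Nwosu $3,490. Sum = $8,205.
Difference $8,200 − $8,205 = −$5 applied to largest profit-interest units (Nwosu): Nwosu becomes $3,485.

Ibarra: $2,445 · Marchetti: $2,270 · Nwosu: $3,485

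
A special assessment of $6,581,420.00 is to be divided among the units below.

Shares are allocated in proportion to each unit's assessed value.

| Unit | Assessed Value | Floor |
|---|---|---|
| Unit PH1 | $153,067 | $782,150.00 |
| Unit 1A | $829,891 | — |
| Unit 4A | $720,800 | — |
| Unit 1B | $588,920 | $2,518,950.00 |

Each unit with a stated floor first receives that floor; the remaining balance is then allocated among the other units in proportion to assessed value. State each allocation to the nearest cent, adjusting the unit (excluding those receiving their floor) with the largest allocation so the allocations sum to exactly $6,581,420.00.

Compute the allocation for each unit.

Minimums first: Unit PH1 $782,150.00; Unit 1B $2,518,950.00. Balance $3,280,320.00.
Balance split over remaining assessed value 1,550,691: Unit 1A 1,755,545.1377 → $1,755,545.14; Unit 4A 1,524,774.8623 → $1,524,774.86.

Unit PH1: $782,150.00 · Unit 1A: $1,755,545.14 · Unit 4A: $1,524,774.86 · Unit 1B: $2,518,950.00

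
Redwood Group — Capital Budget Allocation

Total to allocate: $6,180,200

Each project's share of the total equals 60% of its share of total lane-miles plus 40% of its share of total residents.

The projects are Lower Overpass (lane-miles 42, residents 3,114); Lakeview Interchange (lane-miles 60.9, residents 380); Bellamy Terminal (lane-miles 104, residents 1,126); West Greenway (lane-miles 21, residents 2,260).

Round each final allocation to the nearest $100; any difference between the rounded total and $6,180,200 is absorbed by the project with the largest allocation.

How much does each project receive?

Totals — lane-miles 227.9, residents 6,880.
Combined weights (60% lane-miles + 40% residents): Lower Overpass 0.2916; Lakeview Interchange 0.1824; Bellamy Terminal 0.3393; West Greenway 0.1867.
Pro-rata amounts: Lower Overpass 1,802,278.11; Lakeview Interchange 1,127,432.27; Bellamy Terminal 2,096,752.85; West Greenway 1,153,736.77.
Rounded to nearest $100: Lower Overpass $1,802,300; Lakeview Interchange $1,127,400; Bellamy Terminal $2,096,800; West Greenway $1,153,700. Sum = $6,180,200.
No rounding difference to absorb.

Lower Overpass: $1,802,300 | Lakeview Interchange: $1,127,400 | Bellamy Terminal: $2,096,800 | West Greenway: $1,153,700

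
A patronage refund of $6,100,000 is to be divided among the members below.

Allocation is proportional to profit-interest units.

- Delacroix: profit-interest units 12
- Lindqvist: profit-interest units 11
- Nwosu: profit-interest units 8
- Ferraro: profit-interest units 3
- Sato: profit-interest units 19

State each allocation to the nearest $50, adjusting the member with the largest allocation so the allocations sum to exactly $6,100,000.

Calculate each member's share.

Profit-interest units total: 53.
Proportional shares: Delacroix 12/53 × $6,100,000 = 1,381,132.08; Lindqvist 11/53 × $6,100,000 = 1,266,037.74; Nwosu 8/53 × $6,100,000 = 920,754.72; Ferraro 3/53 × $6,100,000 = 345,283.02; Sato 19/53 × $6,100,000 = 2,186,792.45.
At nearest $50: Delacroix $1,381,150; Lindqvist $1,266,050; Nwosu $920,750; Ferraro $345,300; Sato $2,186,800. Sum = $6,100,050.
Difference $6,100,000 − $6,100,050 = −$50 applied to largest allocation (Sato): Sato becomes $2,186,750.

Delacroix: $1,381,150 | Lindqvist: $1,266,050 | Nwosu: $920,750 | Ferraro: $345,300 | Sato: $2,186,750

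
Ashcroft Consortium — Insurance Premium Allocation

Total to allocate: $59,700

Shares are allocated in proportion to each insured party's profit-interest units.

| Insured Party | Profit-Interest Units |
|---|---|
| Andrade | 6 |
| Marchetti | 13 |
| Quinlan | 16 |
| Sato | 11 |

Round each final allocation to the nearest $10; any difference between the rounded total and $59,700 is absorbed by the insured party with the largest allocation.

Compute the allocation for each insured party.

Andrade: $7,790 | Marchetti: $16,870 | Quinlan: $20,760 | Sato: $14,280

Combined profit-interest units = 46.
Proportional shares: Andrade 6/46 × $59,700 = 7,786.96; Marchetti 13/46 × $59,700 = 16,871.74; Quinlan 16/46 × $59,700 = 20,765.22; Sato 11/46 × $59,700 = 14,276.09.
After rounding ($10): Andrade $7,790; Marchetti $16,870; Quinlan $20,770; Sato $14,280. Sum = $59,710.
Difference $59,700 − $59,710 = −$10 applied to largest allocation (Quinlan): Quinlan becomes $20,760.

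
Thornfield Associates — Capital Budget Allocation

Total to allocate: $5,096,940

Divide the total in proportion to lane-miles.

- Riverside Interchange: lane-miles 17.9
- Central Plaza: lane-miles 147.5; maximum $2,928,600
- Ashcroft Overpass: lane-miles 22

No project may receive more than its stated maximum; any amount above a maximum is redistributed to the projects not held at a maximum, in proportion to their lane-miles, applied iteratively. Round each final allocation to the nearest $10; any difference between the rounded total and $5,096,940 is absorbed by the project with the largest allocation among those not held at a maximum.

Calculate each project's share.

Total lane-miles = 187.4.
Proportional shares (ignoring caps): Riverside Interchange 486,847.52; Central Plaza 4,011,732.39; Ashcroft Overpass 598,360.09.
Capped: Central Plaza ($2,928,600); residual $2,168,340 reallocated over remaining lane-miles 39.9.
Remaining shares: Riverside Interchange 972,764.06 → $972,760; Ashcroft Overpass 1,195,575.94 → $1,195,580.

Riverside Interchange: $972,760 | Central Plaza: $2,928,600 | Ashcroft Overpass: $1,195,580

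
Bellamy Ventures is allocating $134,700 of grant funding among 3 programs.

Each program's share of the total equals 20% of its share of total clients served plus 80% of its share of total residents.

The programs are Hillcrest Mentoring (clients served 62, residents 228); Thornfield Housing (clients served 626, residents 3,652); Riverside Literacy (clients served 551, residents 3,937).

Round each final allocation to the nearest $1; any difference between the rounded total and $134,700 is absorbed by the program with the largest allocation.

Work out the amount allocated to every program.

Hillcrest Mentoring: $4,491 · Thornfield Housing: $63,955 · Riverside Literacy: $66,254

Totals — clients served 1,239, residents 7,817.
Composite weights (20% clients served + 80% residents): Hillcrest Mentoring 0.0333; Thornfield Housing 0.4748; Riverside Literacy 0.4919.
Pro-rata amounts: Hillcrest Mentoring 4,491.14; Thornfield Housing 63,955.39; Riverside Literacy 66,253.46.
At nearest $1: Hillcrest Mentoring $4,491; Thornfield Housing $63,955; Riverside Literacy $66,253. Sum = $134,699.
Difference $134,700 − $134,699 = +$1 applied to largest allocation (Riverside Literacy): Riverside Literacy becomes $66,254.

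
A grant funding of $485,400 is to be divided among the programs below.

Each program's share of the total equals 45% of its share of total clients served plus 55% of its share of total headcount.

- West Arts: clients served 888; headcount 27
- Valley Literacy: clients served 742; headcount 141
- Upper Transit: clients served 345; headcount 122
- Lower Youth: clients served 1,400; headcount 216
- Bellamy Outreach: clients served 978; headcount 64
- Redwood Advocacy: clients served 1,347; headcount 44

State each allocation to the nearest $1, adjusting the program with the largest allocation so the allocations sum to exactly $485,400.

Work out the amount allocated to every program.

West Arts: $45,769 · Valley Literacy: $89,742 · Upper Transit: $66,267 · Lower Youth: $147,567 · Bellamy Outreach: $65,305 · Redwood Advocacy: $70,750

Clients served total 5,700; headcount total 614.
Combined weights (45% clients served + 55% headcount): West Arts 0.0943; Valley Literacy 0.1849; Upper Transit 0.1365; Lower Youth 0.3040; Bellamy Outreach 0.1345; Redwood Advocacy 0.1458.
Pro-rata amounts: West Arts 45,768.82; Valley Literacy 89,741.66; Upper Transit 66,266.92; Lower Youth 147,567.26; Bellamy Outreach 65,305.48; Redwood Advocacy 70,749.86.
At nearest $1: West Arts $45,769; Valley Literacy $89,742; Upper Transit $66,267; Lower Youth $147,567; Bellamy Outreach $65,305; Redwood Advocacy $70,750. Sum = $485,400.
Sum already equals the total — no adjustment.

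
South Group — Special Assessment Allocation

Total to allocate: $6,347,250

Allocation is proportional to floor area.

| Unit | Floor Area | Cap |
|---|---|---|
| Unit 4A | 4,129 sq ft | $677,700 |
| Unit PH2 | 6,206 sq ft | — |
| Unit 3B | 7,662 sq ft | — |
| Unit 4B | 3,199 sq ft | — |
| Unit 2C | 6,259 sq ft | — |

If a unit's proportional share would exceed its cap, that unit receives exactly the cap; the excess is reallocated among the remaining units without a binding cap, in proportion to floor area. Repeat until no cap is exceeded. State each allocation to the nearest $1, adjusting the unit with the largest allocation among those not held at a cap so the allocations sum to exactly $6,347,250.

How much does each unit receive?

Unit 4A: $677,700 · Unit PH2: $1,508,412 · Unit 3B: $1,862,304 · Unit 4B: $777,540 · Unit 2C: $1,521,294

Combined floor area = 27,455.
Proportional shares (ignoring caps): Unit 4A 954,572.76; Unit PH2 1,434,748.99; Unit 3B 1,771,357.84; Unit 4B 739,568.48; Unit 2C 1,447,001.92.
Held at cap: Unit 4A ($677,700); residual $5,669,550 reallocated over remaining floor area 23,326.
Shares after redistribution: Unit PH2 1,508,412.39 → $1,508,412; Unit 3B 1,862,303.53 → $1,862,304; Unit 4B 777,539.67 → $777,540; Unit 2C 1,521,294.41 → $1,521,294.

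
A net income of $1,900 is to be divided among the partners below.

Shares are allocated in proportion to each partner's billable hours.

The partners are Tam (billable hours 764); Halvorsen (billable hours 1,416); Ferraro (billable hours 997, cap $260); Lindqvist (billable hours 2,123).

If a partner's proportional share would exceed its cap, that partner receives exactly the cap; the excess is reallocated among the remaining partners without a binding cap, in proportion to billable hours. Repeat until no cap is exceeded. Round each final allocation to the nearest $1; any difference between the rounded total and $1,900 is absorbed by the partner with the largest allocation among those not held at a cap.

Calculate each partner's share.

Tam: $291 | Halvorsen: $540 | Ferraro: $260 | Lindqvist: $809

Billable hours total: 5,300.
Proportional shares (ignoring caps): Tam 273.89; Halvorsen 507.62; Ferraro 357.42; Lindqvist 761.08.
Held at cap: Ferraro ($260); balance $1,640 reallocated over remaining billable hours 4,303.
Redistributed shares: Tam 291.18 → $291; Halvorsen 539.68 → $540; Lindqvist 809.14 → $809.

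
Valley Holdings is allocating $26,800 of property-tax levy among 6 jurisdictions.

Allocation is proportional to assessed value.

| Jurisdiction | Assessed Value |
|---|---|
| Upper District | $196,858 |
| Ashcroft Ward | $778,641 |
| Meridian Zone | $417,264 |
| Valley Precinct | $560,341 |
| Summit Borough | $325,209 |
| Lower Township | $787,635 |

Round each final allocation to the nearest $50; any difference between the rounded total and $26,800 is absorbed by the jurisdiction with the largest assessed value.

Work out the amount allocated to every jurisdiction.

Upper District: $1,700; Ashcroft Ward: $6,800; Meridian Zone: $3,650; Valley Precinct: $4,900; Summit Borough: $2,850; Lower Township: $6,900

Combined assessed value = 196,858 + 778,641 + 417,264 + 560,341 + 325,209 + 787,635 = 3,065,948.
Unrounded shares: Upper District 1,720.77; Ashcroft Ward 6,806.24; Meridian Zone 3,647.38; Valley Precinct 4,898.04; Summit Borough 2,842.71; Lower Township 6,884.86.
At nearest $50: Upper District $1,700; Ashcroft Ward $6,800; Meridian Zone $3,650; Valley Precinct $4,900; Summit Borough $2,850; Lower Township $6,900. Sum = $26,800.
No rounding difference to absorb.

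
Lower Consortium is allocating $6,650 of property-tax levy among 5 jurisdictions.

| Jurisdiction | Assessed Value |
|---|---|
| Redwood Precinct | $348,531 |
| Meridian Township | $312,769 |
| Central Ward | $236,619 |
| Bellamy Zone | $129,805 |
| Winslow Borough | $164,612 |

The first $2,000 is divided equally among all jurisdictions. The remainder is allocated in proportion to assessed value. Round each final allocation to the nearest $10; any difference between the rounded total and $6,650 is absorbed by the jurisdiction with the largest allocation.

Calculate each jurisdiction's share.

Equal tier: $2,000 ÷ 5 = $400 apiece.
Remainder $4,650 by assessed value (total 1,192,336): Redwood Precinct 1,359.24 → $1,360; Meridian Township 1,219.77 → $1,220; Central Ward 922.79 → $920; Bellamy Zone 506.23 → $510; Winslow Borough 641.97 → $640.
Totals: Redwood Precinct $400 + $1,360 = $1,760; Meridian Township $400 + $1,220 = $1,620; Central Ward $400 + $920 = $1,320; Bellamy Zone $400 + $510 = $910; Winslow Borough $400 + $640 = $1,040.

Redwood Precinct: $1,760 · Meridian Township: $1,620 · Central Ward: $1,320 · Bellamy Zone: $910 · Winslow Borough: $1,040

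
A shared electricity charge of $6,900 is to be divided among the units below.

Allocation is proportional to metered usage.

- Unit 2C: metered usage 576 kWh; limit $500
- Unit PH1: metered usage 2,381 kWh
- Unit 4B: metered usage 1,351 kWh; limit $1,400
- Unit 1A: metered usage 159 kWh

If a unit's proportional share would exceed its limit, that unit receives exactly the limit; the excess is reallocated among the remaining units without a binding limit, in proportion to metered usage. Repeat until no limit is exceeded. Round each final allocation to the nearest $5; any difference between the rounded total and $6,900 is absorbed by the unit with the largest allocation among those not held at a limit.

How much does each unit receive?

Unit 2C: $500; Unit PH1: $4,685; Unit 4B: $1,400; Unit 1A: $315

Total metered usage = 4,467.
Proportional shares (ignoring caps): Unit 2C 889.72; Unit PH1 3,677.84; Unit 4B 2,086.84; Unit 1A 245.60.
Held at cap: Unit 2C ($500), Unit 4B ($1,400); remaining pool $5,000 reallocated over remaining metered usage 2,540.
Shares after redistribution: Unit PH1 4,687.01 → $4,685; Unit 1A 312.99 → $315.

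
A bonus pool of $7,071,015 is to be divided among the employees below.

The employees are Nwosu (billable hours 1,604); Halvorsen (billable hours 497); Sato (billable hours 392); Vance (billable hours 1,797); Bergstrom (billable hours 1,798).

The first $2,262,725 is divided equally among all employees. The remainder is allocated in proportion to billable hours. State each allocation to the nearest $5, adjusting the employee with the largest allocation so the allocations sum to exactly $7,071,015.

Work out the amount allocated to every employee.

Equal tier: $2,262,725 ÷ 5 = $452,545 apiece.
Remainder $4,808,290 by billable hours (total 6,088): Nwosu 1,266,835.93 → $1,266,835; Halvorsen 392,529.59 → $392,530; Sato 309,600.80 → $309,600; Vance 1,419,266.94 → $1,419,265; Bergstrom 1,420,056.74 → $1,420,055.
Rounding difference +$5 on remainder applied to Bergstrom.
Totals: Nwosu $452,545 + $1,266,835 = $1,719,380; Halvorsen $452,545 + $392,530 = $845,075; Sato $452,545 + $309,600 = $762,145; Vance $452,545 + $1,419,265 = $1,871,810; Bergstrom $452,545 + $1,420,060 = $1,872,605.

Nwosu: $1,719,380 | Halvorsen: $845,075 | Sato: $762,145 | Vance: $1,871,810 | Bergstrom: $1,872,605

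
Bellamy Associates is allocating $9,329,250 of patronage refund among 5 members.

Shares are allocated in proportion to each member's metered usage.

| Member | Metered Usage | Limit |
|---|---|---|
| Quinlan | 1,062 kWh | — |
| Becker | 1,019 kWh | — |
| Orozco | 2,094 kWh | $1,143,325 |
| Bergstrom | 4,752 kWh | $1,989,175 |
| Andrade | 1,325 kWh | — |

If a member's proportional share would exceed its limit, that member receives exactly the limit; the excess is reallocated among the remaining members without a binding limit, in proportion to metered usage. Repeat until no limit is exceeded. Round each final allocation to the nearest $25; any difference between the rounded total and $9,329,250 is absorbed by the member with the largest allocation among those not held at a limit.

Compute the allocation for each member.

Quinlan: $1,932,175; Becker: $1,853,925; Orozco: $1,143,325; Bergstrom: $1,989,175; Andrade: $2,410,650

Metered usage total: 10,252.
Unconstrained shares: Quinlan 966,412.75; Becker 927,283.04; Orozco 1,905,525.70; Bergstrom 4,324,287.55; Andrade 1,205,740.95.
Capped: Orozco ($1,143,325), Bergstrom ($1,989,175); remaining pool $6,196,750 reallocated over remaining metered usage 3,406.
Shares after redistribution: Quinlan 1,932,163.39 → $1,932,175; Becker 1,853,930.78 → $1,853,925; Andrade 2,410,655.83 → $2,410,650.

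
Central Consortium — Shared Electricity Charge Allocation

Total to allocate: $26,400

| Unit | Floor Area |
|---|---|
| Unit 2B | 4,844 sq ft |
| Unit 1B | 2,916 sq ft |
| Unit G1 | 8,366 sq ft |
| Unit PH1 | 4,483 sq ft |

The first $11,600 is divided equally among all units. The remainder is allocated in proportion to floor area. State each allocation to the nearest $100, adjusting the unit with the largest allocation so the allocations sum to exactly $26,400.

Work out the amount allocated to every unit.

Unit 2B: $6,400 · Unit 1B: $5,000 · Unit G1: $8,900 · Unit PH1: $6,100

Equal tier: $11,600 ÷ 4 = $2,900 apiece.
Remainder $14,800 by floor area (total 20,609): Unit 2B 3,478.64 → $3,500; Unit 1B 2,094.08 → $2,100; Unit G1 6,007.90 → $6,000; Unit PH1 3,219.39 → $3,200.
Totals: Unit 2B $2,900 + $3,500 = $6,400; Unit 1B $2,900 + $2,100 = $5,000; Unit G1 $2,900 + $6,000 = $8,900; Unit PH1 $2,900 + $3,200 = $6,100.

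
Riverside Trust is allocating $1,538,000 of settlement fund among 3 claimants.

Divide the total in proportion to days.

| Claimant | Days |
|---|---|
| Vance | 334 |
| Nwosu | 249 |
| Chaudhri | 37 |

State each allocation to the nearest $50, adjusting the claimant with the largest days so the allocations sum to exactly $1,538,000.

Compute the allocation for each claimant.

Total days = 620.
Proportional shares: Vance 334/620 × $1,538,000 = 828,535.48; Nwosu 249/620 × $1,538,000 = 617,680.65; Chaudhri 37/620 × $1,538,000 = 91,783.87.
Rounded to nearest $50: Vance $828,550; Nwosu $617,700; Chaudhri $91,800. Sum = $1,538,050.
Difference $1,538,000 − $1,538,050 = −$50 applied to largest days (Vance): Vance becomes $828,500.

Vance: $828,500 | Nwosu: $617,700 | Chaudhri: $91,800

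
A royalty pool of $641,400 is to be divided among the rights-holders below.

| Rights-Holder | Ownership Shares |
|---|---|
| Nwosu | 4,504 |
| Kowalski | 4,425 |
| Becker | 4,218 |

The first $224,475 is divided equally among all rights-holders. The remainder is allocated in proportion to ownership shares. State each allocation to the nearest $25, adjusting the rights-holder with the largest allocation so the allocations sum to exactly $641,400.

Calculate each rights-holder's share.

Nwosu: $217,650 · Kowalski: $215,150 · Becker: $208,600

First tranche $224,475 split equally: $74,825 each.
Remainder $416,925 by ownership shares (total 13,147): Nwosu 142,833.36 → $142,825; Kowalski 140,328.07 → $140,325; Becker 133,763.57 → $133,775.
Totals: Nwosu $74,825 + $142,825 = $217,650; Kowalski $74,825 + $140,325 = $215,150; Becker $74,825 + $133,775 = $208,600.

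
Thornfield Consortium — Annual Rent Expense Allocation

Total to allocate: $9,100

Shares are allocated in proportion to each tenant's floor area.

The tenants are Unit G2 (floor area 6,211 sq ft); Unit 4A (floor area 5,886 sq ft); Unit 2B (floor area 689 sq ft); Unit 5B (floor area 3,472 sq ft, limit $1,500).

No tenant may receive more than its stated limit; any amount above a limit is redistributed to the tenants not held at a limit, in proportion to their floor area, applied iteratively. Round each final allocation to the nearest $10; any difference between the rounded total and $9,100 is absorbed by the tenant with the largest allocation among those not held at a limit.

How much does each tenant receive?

Unit G2: $3,690 · Unit 4A: $3,500 · Unit 2B: $410 · Unit 5B: $1,500

Total floor area = 16,258.
Proportional shares (ignoring caps): Unit G2 3,476.45; Unit 4A 3,294.54; Unit 2B 385.65; Unit 5B 1,943.36.
Held at cap: Unit 5B ($1,500); residual $7,600 reallocated over remaining floor area 12,786.
Remaining shares: Unit G2 3,691.82 → $3,690; Unit 4A 3,498.64 → $3,500; Unit 2B 409.54 → $410.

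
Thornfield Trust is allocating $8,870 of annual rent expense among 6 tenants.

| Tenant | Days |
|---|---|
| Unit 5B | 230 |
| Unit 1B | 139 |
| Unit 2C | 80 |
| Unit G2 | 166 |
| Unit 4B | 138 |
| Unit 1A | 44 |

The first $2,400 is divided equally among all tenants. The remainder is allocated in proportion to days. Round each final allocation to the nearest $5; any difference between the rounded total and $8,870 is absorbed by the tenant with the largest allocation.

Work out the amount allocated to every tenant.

Unit 5B: $2,265 | Unit 1B: $1,530 | Unit 2C: $1,050 | Unit G2: $1,750 | Unit 4B: $1,520 | Unit 1A: $755

Equal tier: $2,400 ÷ 6 = $400 apiece.
Remainder $6,470 by days (total 797): Unit 5B 1,867.13 → $1,865; Unit 1B 1,128.39 → $1,130; Unit 2C 649.44 → $650; Unit G2 1,347.58 → $1,350; Unit 4B 1,120.28 → $1,120; Unit 1A 357.19 → $355.
Totals: Unit 5B $400 + $1,865 = $2,265; Unit 1B $400 + $1,130 = $1,530; Unit 2C $400 + $650 = $1,050; Unit G2 $400 + $1,350 = $1,750; Unit 4B $400 + $1,120 = $1,520; Unit 1A $400 + $355 = $755.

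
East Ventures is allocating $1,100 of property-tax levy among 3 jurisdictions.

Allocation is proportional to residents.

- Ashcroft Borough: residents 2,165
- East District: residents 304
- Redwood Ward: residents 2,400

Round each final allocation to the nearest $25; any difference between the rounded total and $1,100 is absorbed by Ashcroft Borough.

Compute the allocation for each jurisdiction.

Combined residents = 4,869.
Pro-rata amounts: Ashcroft Borough 2,165/4,869 × $1,100 = 489.11; East District 304/4,869 × $1,100 = 68.68; Redwood Ward 2,400/4,869 × $1,100 = 542.21.
Rounded to nearest $25: Ashcroft Borough $500; East District $75; Redwood Ward $550. Sum = $1,125.
Difference $1,100 − $1,125 = −$25 applied to Ashcroft Borough: Ashcroft Borough becomes $475.

Ashcroft Borough: $475; East District: $75; Redwood Ward: $550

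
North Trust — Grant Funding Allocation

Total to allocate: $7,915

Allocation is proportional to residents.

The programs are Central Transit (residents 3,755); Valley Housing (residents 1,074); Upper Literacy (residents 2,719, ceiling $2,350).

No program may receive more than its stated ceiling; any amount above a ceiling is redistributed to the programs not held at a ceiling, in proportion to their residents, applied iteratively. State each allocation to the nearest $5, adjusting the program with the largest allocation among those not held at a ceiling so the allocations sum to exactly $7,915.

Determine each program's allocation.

Central Transit: $4,325; Valley Housing: $1,240; Upper Literacy: $2,350

Total residents = 7,548.
Pro-rata shares before constraints: Central Transit 3,937.58; Valley Housing 1,126.22; Upper Literacy 2,851.20.
Cap binds for Upper Literacy ($2,350); balance $5,565 reallocated over remaining residents 4,829.
Remaining shares: Central Transit 4,327.31 → $4,325; Valley Housing 1,237.69 → $1,240.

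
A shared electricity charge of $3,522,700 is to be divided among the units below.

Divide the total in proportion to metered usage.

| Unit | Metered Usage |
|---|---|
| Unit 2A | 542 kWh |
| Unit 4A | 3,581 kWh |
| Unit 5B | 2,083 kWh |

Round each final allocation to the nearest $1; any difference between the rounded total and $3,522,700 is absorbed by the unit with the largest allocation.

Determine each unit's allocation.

Total metered usage = 6,206.
Pro-rata amounts: Unit 2A 542/6,206 × $3,522,700 = 307,654.43; Unit 4A 3,581/6,206 × $3,522,700 = 2,032,676.23; Unit 5B 2,083/6,206 × $3,522,700 = 1,182,369.34.
After rounding ($1): Unit 2A $307,654; Unit 4A $2,032,676; Unit 5B $1,182,369. Sum = $3,522,699.
Difference $3,522,700 − $3,522,699 = +$1 applied to largest allocation (Unit 4A): Unit 4A becomes $2,032,677.

Unit 2A: $307,654; Unit 4A: $2,032,677; Unit 5B: $1,182,369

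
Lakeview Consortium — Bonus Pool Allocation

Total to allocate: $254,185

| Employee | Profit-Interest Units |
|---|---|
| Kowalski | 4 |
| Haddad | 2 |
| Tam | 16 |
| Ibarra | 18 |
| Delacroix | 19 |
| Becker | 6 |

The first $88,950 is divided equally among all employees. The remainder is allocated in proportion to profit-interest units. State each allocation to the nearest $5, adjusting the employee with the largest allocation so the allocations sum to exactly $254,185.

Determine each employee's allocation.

$88,950 shared equally gives $14,825 per employee.
Remainder $165,235 by profit-interest units (total 65): Kowalski 10,168.31 → $10,170; Haddad 5,084.15 → $5,085; Tam 40,673.23 → $40,675; Ibarra 45,757.38 → $45,755; Delacroix 48,299.46 → $48,300; Becker 15,252.46 → $15,250.
Totals: Kowalski $14,825 + $10,170 = $24,995; Haddad $14,825 + $5,085 = $19,910; Tam $14,825 + $40,675 = $55,500; Ibarra $14,825 + $45,755 = $60,580; Delacroix $14,825 + $48,300 = $63,125; Becker $14,825 + $15,250 = $30,075.

Kowalski: $24,995 · Haddad: $19,910 · Tam: $55,500 · Ibarra: $60,580 · Delacroix: $63,125 · Becker: $30,075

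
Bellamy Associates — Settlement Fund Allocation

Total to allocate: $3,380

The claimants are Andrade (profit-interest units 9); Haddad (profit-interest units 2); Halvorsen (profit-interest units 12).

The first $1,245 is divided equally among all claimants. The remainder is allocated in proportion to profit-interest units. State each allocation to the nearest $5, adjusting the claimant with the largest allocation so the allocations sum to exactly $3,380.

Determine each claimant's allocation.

Andrade: $1,250 · Haddad: $600 · Halvorsen: $1,530

First tranche $1,245 split equally: $415 each.
Remainder $2,135 by profit-interest units (total 23): Andrade 835.43 → $835; Haddad 185.65 → $185; Halvorsen 1,113.91 → $1,115.
Totals: Andrade $415 + $835 = $1,250; Haddad $415 + $185 = $600; Halvorsen $415 + $1,115 = $1,530.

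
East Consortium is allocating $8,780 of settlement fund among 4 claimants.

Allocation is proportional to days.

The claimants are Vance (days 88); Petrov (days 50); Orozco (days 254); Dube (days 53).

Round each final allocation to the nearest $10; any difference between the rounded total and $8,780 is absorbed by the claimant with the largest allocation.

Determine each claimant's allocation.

Sum of days: 445.
Raw shares: Vance 88/445 × $8,780 = 1,736.27; Petrov 50/445 × $8,780 = 986.52; Orozco 254/445 × $8,780 = 5,011.51; Dube 53/445 × $8,780 = 1,045.71.
After rounding ($10): Vance $1,740; Petrov $990; Orozco $5,010; Dube $1,050. Sum = $8,790.
Difference $8,780 − $8,790 = −$10 applied to largest allocation (Orozco): Orozco becomes $5,000.

Vance: $1,740 · Petrov: $990 · Orozco: $5,000 · Dube: $1,050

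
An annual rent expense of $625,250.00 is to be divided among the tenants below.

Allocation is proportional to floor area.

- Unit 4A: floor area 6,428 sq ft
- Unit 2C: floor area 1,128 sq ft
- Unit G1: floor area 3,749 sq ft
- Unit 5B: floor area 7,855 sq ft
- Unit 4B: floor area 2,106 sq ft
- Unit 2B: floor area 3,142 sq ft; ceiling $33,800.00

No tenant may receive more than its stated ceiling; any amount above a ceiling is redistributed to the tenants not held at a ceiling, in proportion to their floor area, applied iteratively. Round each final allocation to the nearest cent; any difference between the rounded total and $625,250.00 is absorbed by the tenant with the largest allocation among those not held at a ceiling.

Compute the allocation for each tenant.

Unit 4A: $178,775.54 · Unit 2C: $31,371.94 · Unit G1: $104,267.19 · Unit 5B: $218,463.26 · Unit 4B: $58,572.07 · Unit 2B: $33,800.00

Total floor area = 24,408.
Proportional shares (ignoring caps): Unit 4A 164,663.5120; Unit 2C 28,895.5261; Unit G1 96,036.6376; Unit 5B 201,218.4018; Unit 4B 53,948.5619; Unit 2B 80,487.3607.
Cap binds for Unit 2B ($33,800.00); balance $591,450.00 reallocated over remaining floor area 21,266.
Redistributed shares: Unit 4A 178,775.5384 → $178,775.54; Unit 2C 31,371.9364 → $31,371.94; Unit G1 104,267.1894 → $104,267.19; Unit 5B 218,463.2630 → $218,463.26; Unit 4B 58,572.0728 → $58,572.07.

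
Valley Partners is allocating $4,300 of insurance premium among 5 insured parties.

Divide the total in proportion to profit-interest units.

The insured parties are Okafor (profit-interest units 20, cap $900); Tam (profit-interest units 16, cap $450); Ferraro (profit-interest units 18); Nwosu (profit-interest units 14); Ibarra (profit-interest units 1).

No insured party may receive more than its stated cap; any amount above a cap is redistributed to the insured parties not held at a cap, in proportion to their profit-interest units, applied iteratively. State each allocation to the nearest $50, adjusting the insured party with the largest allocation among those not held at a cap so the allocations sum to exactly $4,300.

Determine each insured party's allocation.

Okafor: $900 · Tam: $450 · Ferraro: $1,600 · Nwosu: $1,250 · Ibarra: $100

Profit-interest units total: 69.
Unconstrained shares: Okafor 1,246.38; Tam 997.10; Ferraro 1,121.74; Nwosu 872.46; Ibarra 62.32.
Held at cap: Okafor ($900), Tam ($450); residual $2,950 reallocated over remaining profit-interest units 33.
Remaining shares: Ferraro 1,609.09 → $1,600; Nwosu 1,251.52 → $1,250; Ibarra 89.39 → $100.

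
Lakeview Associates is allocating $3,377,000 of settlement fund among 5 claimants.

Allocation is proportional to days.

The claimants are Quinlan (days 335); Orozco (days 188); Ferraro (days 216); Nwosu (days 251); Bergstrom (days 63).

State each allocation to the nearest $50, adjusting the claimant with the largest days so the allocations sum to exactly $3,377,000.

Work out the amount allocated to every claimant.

Quinlan: $1,074,400; Orozco: $602,900; Ferraro: $692,700; Nwosu: $804,950; Bergstrom: $202,050

Combined days = 335 + 188 + 216 + 251 + 63 = 1,053.
Proportional shares: Quinlan 1,074,354.23; Orozco 602,921.18; Ferraro 692,717.95; Nwosu 804,963.91; Bergstrom 202,042.74.
After rounding ($50): Quinlan $1,074,350; Orozco $602,900; Ferraro $692,700; Nwosu $804,950; Bergstrom $202,050. Sum = $3,376,950.
Difference $3,377,000 − $3,376,950 = +$50 applied to largest days (Quinlan): Quinlan becomes $1,074,400.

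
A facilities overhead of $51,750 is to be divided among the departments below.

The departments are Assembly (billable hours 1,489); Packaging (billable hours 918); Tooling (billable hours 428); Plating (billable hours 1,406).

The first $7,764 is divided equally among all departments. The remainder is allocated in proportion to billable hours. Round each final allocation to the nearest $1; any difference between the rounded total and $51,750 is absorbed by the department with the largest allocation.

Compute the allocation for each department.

$7,764 shared equally gives $1,941 per department.
Remainder $43,986 by billable hours (total 4,241): Assembly 15,443.33 → $15,443; Packaging 9,521.14 → $9,521; Tooling 4,439.05 → $4,439; Plating 14,582.48 → $14,582.
Rounding difference +$1 on remainder applied to Assembly.
Totals: Assembly $1,941 + $15,444 = $17,385; Packaging $1,941 + $9,521 = $11,462; Tooling $1,941 + $4,439 = $6,380; Plating $1,941 + $14,582 = $16,523.

Assembly: $17,385; Packaging: $11,462; Tooling: $6,380; Plating: $16,523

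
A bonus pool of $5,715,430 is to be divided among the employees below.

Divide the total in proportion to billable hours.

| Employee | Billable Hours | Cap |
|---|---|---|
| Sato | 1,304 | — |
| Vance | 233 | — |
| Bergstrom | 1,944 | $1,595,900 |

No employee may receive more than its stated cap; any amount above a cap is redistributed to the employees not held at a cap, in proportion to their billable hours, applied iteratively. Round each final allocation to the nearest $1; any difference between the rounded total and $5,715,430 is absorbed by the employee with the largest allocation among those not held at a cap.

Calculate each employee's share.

Sato: $3,495,034 | Vance: $624,496 | Bergstrom: $1,595,900

Total billable hours = 3,481.
Pro-rata shares before constraints: Sato 2,141,028.65; Vance 382,561.10; Bergstrom 3,191,840.25.
Cap binds for Bergstrom ($1,595,900); balance $4,119,530 reallocated over remaining billable hours 1,537.
Redistributed shares: Sato 3,495,033.91 → $3,495,034; Vance 624,496.09 → $624,496.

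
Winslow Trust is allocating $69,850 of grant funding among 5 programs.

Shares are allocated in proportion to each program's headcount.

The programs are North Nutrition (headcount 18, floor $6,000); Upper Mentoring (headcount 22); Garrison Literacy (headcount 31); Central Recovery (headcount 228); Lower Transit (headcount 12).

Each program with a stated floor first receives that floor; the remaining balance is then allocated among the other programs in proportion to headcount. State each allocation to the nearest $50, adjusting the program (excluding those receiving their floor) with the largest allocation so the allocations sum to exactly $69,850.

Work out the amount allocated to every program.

Fund the minimums — North Nutrition $6,000. Residual $63,850.
Residual split over remaining headcount 293: Upper Mentoring 4,794.20 → $4,800; Garrison Literacy 6,755.46 → $6,750; Central Recovery 49,685.32 → $49,700; Lower Transit 2,615.02 → $2,600.

North Nutrition: $6,000; Upper Mentoring: $4,800; Garrison Literacy: $6,750; Central Recovery: $49,700; Lower Transit: $2,600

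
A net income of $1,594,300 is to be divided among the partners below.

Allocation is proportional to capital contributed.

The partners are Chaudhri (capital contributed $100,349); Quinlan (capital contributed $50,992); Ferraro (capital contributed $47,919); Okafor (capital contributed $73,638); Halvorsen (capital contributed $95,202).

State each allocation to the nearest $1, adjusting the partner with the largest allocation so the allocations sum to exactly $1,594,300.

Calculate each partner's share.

Combined capital contributed = 368,100.
Pro-rata amounts: Chaudhri 100,349/368,100 × $1,594,300 = 434,627.58; Quinlan 50,992/368,100 × $1,594,300 = 220,854.51; Ferraro 47,919/368,100 × $1,594,300 = 207,544.86; Okafor 73,638/368,100 × $1,594,300 = 318,937.96; Halvorsen 95,202/368,100 × $1,594,300 = 412,335.10.
At nearest $1: Chaudhri $434,628; Quinlan $220,855; Ferraro $207,545; Okafor $318,938; Halvorsen $412,335. Sum = $1,594,301.
Difference $1,594,300 − $1,594,301 = −$1 applied to largest allocation (Chaudhri): Chaudhri becomes $434,627.

Chaudhri: $434,627 | Quinlan: $220,855 | Ferraro: $207,545 | Okafor: $318,938 | Halvorsen: $412,335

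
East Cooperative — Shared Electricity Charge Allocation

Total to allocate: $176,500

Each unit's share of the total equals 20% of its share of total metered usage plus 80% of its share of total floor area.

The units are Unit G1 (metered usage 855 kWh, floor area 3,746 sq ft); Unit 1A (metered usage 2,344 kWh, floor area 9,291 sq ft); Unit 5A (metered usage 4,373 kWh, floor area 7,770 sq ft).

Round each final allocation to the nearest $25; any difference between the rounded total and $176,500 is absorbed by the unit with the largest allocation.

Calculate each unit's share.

Unit G1: $29,400 · Unit 1A: $73,975 · Unit 5A: $73,125

Metered usage total 7,572; floor area total 20,807.
Composite weights (20% metered usage + 80% floor area): Unit G1 0.1666; Unit 1A 0.4191; Unit 5A 0.4143.
Unrounded shares: Unit G1 29,406.96; Unit 1A 73,977.90; Unit 5A 73,115.14.
After rounding ($25): Unit G1 $29,400; Unit 1A $73,975; Unit 5A $73,125. Sum = $176,500.
Rounded total matches; no reconciliation needed.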